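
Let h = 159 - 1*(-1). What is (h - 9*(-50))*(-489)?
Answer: -298290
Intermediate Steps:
h = 160 (h = 159 + 1 = 160)
(h - 9*(-50))*(-489) = (160 - 9*(-50))*(-489) = (160 + 450)*(-489) = 610*(-489) = -298290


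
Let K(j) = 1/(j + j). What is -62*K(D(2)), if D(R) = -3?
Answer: 31/3 ≈ 10.333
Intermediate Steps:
K(j) = 1/(2*j)
-62*K(D(2)) = -31/(-3) = -31*(-1)/3 = -62*(-⅙) = 31/3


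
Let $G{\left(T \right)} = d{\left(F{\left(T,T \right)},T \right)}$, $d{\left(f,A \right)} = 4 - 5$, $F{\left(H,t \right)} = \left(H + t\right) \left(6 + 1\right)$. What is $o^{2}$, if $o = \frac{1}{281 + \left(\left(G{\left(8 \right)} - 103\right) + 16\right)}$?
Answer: $\frac{1}{37249} \approx 2.6846 \cdot 10^{-5}$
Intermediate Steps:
$F{\left(H,t \right)} = 7 H + 7 t$ ($F{\left(H,t \right)} = \left(H + t\right) 7 = 7 H + 7 t$)
$d{\left(f,A \right)} = -1$ ($d{\left(f,A \right)} = 4 - 5 = -1$)
$G{\left(T \right)} = -1$
$o = \frac{1}{193}$ ($o = \frac{1}{281 + \left(\left(-1 - 103\right) + 16\right)} = \frac{1}{281 + \left(-104 + 16\right)} = \frac{1}{281 - 88} = \frac{1}{193} \approx 0.0051813$)
$o^{2} = \left(\frac{1}{193}\right)^{2} = \frac{1}{37249}$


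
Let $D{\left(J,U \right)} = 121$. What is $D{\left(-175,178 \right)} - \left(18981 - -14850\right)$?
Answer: $-33710$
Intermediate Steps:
$D{\left(-175,178 \right)} - \left(18981 - -14850\right) = 121 - \left(18981 - -14850\right) = 121 - \left(18981 + 14850\right) = 121 - 33831 = -33710$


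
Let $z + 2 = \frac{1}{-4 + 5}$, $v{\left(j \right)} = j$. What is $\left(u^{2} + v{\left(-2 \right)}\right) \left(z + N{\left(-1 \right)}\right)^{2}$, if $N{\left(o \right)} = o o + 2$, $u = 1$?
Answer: $-4$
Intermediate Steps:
$N{\left(o \right)} = 2 + o^{2}$ ($N{\left(o \right)} = o^{2} + 2 = 2 + o^{2}$)
$z = -1$ ($z = -2 + \frac{1}{-4 + 5} = -2 + 1^{-1} = -2 + 1 = -1$)
$\left(u^{2} + v{\left(-2 \right)}\right) \left(z + N{\left(-1 \right)}\right)^{2} = \left(1^{2} - 2\right) \left(-1 + \left(2 + \left(-1\right)^{2}\right)\right)^{2} = \left(1 - 2\right) \left(-1 + \left(2 + 1\right)\right)^{2} = - \left(-1 + 3\right)^{2} = - 2^{2} = \left(-1\right) 4 = -4$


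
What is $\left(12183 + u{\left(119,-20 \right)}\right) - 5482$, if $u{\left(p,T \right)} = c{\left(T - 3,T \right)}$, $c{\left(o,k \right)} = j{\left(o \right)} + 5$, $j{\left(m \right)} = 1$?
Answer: $6707$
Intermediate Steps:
$c{\left(o,k \right)} = 6$ ($c{\left(o,k \right)} = 1 + 5 = 6$)
$u{\left(p,T \right)} = 6$
$\left(12183 + u{\left(119,-20 \right)}\right) - 5482 = \left(12183 + 6\right) - 5482 = 12189 - 5482 = 6707$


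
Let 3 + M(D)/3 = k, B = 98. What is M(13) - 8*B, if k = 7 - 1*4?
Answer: -784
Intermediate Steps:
k = 3 (k = 7 - 4 = 3)
M(D) = 0 (M(D) = -9 + 3*3 = -9 + 9 = 0)
M(13) - 8*B = 0 - 8*98 = 0 - 784 = -784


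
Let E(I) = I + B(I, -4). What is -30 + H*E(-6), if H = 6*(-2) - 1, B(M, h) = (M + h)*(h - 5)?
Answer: -1122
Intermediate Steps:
B(M, h) = (-5 + h)*(M + h) (B(M, h) = (M + h)*(-5 + h) = (-5 + h)*(M + h))
E(I) = 36 - 8*I (E(I) = I + ((-4)² - 5*I - 5*(-4) + I*(-4)) = I + (16 - 5*I + 20 - 4*I) = I + (36 - 9*I) = 36 - 8*I)
H = -13 (H = -12 - 1 = -13)
-30 + H*E(-6) = -30 - 13*(36 - 8*(-6)) = -30 - 13*(36 + 48) = -30 - 13*84 = -30 - 1092 = -1122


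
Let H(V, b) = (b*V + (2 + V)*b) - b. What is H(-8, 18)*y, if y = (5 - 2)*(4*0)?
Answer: 0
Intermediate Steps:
y = 0 (y = 3*0 = 0)
H(V, b) = -b + V*b + b*(2 + V) (H(V, b) = (V*b + b*(2 + V)) - b = -b + V*b + b*(2 + V))
H(-8, 18)*y = (18*(1 + 2*(-8)))*0 = (18*(1 - 16))*0 = (18*(-15))*0 = -270*0 = 0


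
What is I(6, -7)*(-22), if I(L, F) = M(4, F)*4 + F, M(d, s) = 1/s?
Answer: 1166/7 ≈ 166.57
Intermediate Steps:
I(L, F) = F + 4/F (I(L, F) = 4/F + F = F + 4/F)
I(6, -7)*(-22) = (-7 + 4/(-7))*(-22) = (-7 + 4*(-⅐))*(-22) = (-7 - 4/7)*(-22) = -53/7*(-22) = 1166/7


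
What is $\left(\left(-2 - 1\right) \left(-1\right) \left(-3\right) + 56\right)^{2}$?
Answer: $2209$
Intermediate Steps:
$\left(\left(-2 - 1\right) \left(-1\right) \left(-3\right) + 56\right)^{2} = \left(\left(-3\right) \left(-1\right) \left(-3\right) + 56\right)^{2} = \left(3 \left(-3\right) + 56\right)^{2} = \left(-9 + 56\right)^{2} = 47^{2} = 2209$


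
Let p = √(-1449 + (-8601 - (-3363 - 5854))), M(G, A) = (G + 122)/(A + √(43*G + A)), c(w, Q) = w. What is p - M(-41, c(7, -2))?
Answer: (49*√17 + 81*I + 14*I*√7463)/(-7*I + 2*√439) ≈ -0.31413 + 30.742*I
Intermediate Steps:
M(G, A) = (122 + G)/(A + √(A + 43*G))
p = 7*I*√17 (p = √(-1449 + (-8601 - 1*(-9217))) = √(-1449 + (-8601 + 9217)) = √(-1449 + 616) = √(-833) = 7*I*√17 ≈ 28.862*I)
p - M(-41, c(7, -2)) = 7*I*√17 - (122 - 41)/(7 + √(7 + 43*(-41))) = 7*I*√17 - 81/(7 + √(7 - 1763)) = 7*I*√17 - 81/(7 + √(-1756)) = 7*I*√17 - 81/(7 + 2*I*√439) = -81/(7 + 2*I*√439) + 7*I*√17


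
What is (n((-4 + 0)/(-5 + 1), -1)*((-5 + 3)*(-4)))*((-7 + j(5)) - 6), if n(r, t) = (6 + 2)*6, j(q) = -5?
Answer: -6912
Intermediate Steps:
n(r, t) = 48 (n(r, t) = 8*6 = 48)
(n((-4 + 0)/(-5 + 1), -1)*((-5 + 3)*(-4)))*((-7 + j(5)) - 6) = (48*((-5 + 3)*(-4)))*((-7 - 5) - 6) = (48*(-2*(-4)))*(-12 - 6) = (48*8)*(-18) = 384*(-18) = -6912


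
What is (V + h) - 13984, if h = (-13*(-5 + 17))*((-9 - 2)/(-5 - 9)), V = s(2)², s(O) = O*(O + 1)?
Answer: -98494/7 ≈ -14071.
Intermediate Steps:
s(O) = O*(1 + O)
V = 36 (V = (2*(1 + 2))² = (2*3)² = 6² = 36)
h = -858/7 (h = (-13*12)*(-11/(-14)) = -(-1716)*(-1)/14 = -156*11/14 = -858/7 ≈ -122.57)
(V + h) - 13984 = (36 - 858/7) - 13984 = -606/7 - 13984 = -98494/7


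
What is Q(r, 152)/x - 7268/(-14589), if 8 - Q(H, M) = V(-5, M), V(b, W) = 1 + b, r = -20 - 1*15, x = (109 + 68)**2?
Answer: 25319360/50784309 ≈ 0.49857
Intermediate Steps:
x = 31329 (x = 177**2 = 31329)
r = -35 (r = -20 - 15 = -35)
Q(H, M) = 12 (Q(H, M) = 8 - (1 - 5) = 8 - 1*(-4) = 8 + 4 = 12)
Q(r, 152)/x - 7268/(-14589) = 12/31329 - 7268/(-14589) = 12*(1/31329) - 7268*(-1/14589) = 4/10443 + 7268/14589 = 25319360/50784309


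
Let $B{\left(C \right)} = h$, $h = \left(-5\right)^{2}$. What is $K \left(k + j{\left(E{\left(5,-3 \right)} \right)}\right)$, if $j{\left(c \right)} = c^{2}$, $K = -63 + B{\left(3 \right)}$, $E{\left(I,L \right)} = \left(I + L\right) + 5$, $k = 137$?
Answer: $-7068$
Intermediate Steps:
$h = 25$
$B{\left(C \right)} = 25$
$E{\left(I,L \right)} = 5 + I + L$
$K = -38$ ($K = -63 + 25 = -38$)
$K \left(k + j{\left(E{\left(5,-3 \right)} \right)}\right) = - 38 \left(137 + \left(5 + 5 - 3\right)^{2}\right) = - 38 \left(137 + 7^{2}\right) = - 38 \left(137 + 49\right) = \left(-38\right) 186 = -7068$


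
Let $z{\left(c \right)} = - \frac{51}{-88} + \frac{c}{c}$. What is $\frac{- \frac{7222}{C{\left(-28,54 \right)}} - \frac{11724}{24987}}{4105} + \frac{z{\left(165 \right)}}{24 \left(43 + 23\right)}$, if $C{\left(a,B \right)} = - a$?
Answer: $- \frac{2066724027491}{33361219140480} \approx -0.06195$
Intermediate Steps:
$z{\left(c \right)} = \frac{139}{88}$ ($z{\left(c \right)} = \left(-51\right) \left(- \frac{1}{88}\right) + 1 = \frac{51}{88} + 1 = \frac{139}{88}$)
$\frac{- \frac{7222}{C{\left(-28,54 \right)}} - \frac{11724}{24987}}{4105} + \frac{z{\left(165 \right)}}{24 \left(43 + 23\right)} = \frac{- \frac{7222}{\left(-1\right) \left(-28\right)} - \frac{11724}{24987}}{4105} + \frac{139}{88 \cdot 24 \left(43 + 23\right)} = \left(- \frac{7222}{28} - \frac{3908}{8329}\right) \frac{1}{4105} + \frac{139}{88 \cdot 24 \cdot 66} = \left(\left(-7222\right) \frac{1}{28} - \frac{3908}{8329}\right) \frac{1}{4105} + \frac{139}{88 \cdot 1584} = \left(- \frac{3611}{14} - \frac{3908}{8329}\right) \frac{1}{4105} + \frac{139}{88} \cdot \frac{1}{1584} = \left(- \frac{30130731}{116606}\right) \frac{1}{4105} + \frac{139}{139392} = - \frac{30130731}{478667630} + \frac{139}{139392} = - \frac{2066724027491}{33361219140480}$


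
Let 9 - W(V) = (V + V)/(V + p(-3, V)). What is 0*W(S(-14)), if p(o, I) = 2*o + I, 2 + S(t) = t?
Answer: 0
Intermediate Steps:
S(t) = -2 + t
p(o, I) = I + 2*o
W(V) = 9 - 2*V/(-6 + 2*V) (W(V) = 9 - (V + V)/(V + (V + 2*(-3))) = 9 - 2*V/(V + (V - 6)) = 9 - 2*V/(V + (-6 + V)) = 9 - 2*V/(-6 + 2*V))
0*W(S(-14)) = 0*((-27 + 8*(-2 - 14))/(-3 + (-2 - 14))) = 0*((-27 + 8*(-16))/(-3 - 16)) = 0*((-27 - 128)/(-19)) = 0*(-1/19*(-155)) = 0*(155/19) = 0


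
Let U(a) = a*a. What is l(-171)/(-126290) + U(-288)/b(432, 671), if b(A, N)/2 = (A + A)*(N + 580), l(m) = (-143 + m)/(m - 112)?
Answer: 285855091/7451804595 ≈ 0.038361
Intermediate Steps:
l(m) = (-143 + m)/(-112 + m)
U(a) = a**2
b(A, N) = 4*A*(580 + N) (b(A, N) = 2*((A + A)*(N + 580)) = 2*((2*A)*(580 + N)) = 2*(2*A*(580 + N)) = 4*A*(580 + N))
l(-171)/(-126290) + U(-288)/b(432, 671) = ((-143 - 171)/(-112 - 171))/(-126290) + (-288)**2/((4*432*(580 + 671))) = (-314/(-283))*(-1/126290) + 82944/((4*432*1251)) = -1/283*(-314)*(-1/126290) + 82944/2161728 = (314/283)*(-1/126290) + 82944*(1/2161728) = -157/17870035 + 16/417 = 285855091/7451804595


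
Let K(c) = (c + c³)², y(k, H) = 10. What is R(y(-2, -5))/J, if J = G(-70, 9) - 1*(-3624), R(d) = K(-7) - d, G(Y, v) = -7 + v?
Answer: 61245/1813 ≈ 33.781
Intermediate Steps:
R(d) = 122500 - d (R(d) = (-7)²*(1 + (-7)²)² - d = 49*(1 + 49)² - d = 49*50² - d = 49*2500 - d = 122500 - d)
J = 3626 (J = (-7 + 9) - 1*(-3624) = 2 + 3624 = 3626)
R(y(-2, -5))/J = (122500 - 1*10)/3626 = (122500 - 10)*(1/3626) = 122490*(1/3626) = 61245/1813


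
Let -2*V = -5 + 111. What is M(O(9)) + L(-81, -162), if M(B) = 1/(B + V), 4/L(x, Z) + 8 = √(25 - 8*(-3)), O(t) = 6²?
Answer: -69/17 ≈ -4.0588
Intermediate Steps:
O(t) = 36
L(x, Z) = -4 (L(x, Z) = 4/(-8 + √(25 - 8*(-3))) = 4/(-8 + √(25 + 24)) = 4/(-8 + √49) = 4/(-8 + 7) = 4/(-1) = 4*(-1) = -4)
V = -53 (V = -(-5 + 111)/2 = -½*106 = -53)
M(B) = 1/(-53 + B) (M(B) = 1/(B - 53) = 1/(-53 + B))
M(O(9)) + L(-81, -162) = 1/(-53 + 36) - 4 = 1/(-17) - 4 = -1/17 - 4 = -69/17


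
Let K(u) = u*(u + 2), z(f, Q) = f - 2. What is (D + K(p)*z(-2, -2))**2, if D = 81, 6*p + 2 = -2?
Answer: 579121/81 ≈ 7149.6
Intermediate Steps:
p = -2/3 (p = -1/3 + (1/6)*(-2) = -1/3 - 1/3 = -2/3 ≈ -0.66667)
z(f, Q) = -2 + f
K(u) = u*(2 + u)
(D + K(p)*z(-2, -2))**2 = (81 + (-2*(2 - 2/3)/3)*(-2 - 2))**2 = (81 - 2/3*4/3*(-4))**2 = (81 - 8/9*(-4))**2 = (81 + 32/9)**2 = (761/9)**2 = 579121/81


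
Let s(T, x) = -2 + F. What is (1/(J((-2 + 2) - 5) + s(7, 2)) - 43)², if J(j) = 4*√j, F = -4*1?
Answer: (-80839*I + 89096*√5)/(4*(-11*I + 12*√5)) ≈ 1853.4 + 6.6391*I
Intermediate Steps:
F = -4
s(T, x) = -6 (s(T, x) = -2 - 4 = -6)
(1/(J((-2 + 2) - 5) + s(7, 2)) - 43)² = (1/(4*√((-2 + 2) - 5) - 6) - 43)² = (1/(4*√(0 - 5) - 6) - 43)² = (1/(4*√(-5) - 6) - 43)² = (1/(4*(I*√5) - 6) - 43)² = (1/(4*I*√5 - 6) - 43)² = (1/(-6 + 4*I*√5) - 43)² = (-43 + 1/(-6 + 4*I*√5))²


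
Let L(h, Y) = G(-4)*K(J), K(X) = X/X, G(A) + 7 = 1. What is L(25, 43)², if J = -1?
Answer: 36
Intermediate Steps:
G(A) = -6 (G(A) = -7 + 1 = -6)
K(X) = 1
L(h, Y) = -6 (L(h, Y) = -6*1 = -6)
L(25, 43)² = (-6)² = 36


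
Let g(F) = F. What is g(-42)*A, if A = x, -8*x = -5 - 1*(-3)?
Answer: -21/2 ≈ -10.500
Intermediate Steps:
x = ¼ (x = -(-5 - 1*(-3))/8 = -(-5 + 3)/8 = -⅛*(-2) = ¼ ≈ 0.25000)
A = ¼ ≈ 0.25000
g(-42)*A = -42*¼ = -21/2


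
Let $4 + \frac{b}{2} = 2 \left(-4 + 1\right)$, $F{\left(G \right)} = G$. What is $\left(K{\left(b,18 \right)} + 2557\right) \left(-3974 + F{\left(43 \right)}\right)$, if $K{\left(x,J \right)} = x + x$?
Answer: $-9894327$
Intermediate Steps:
$b = -20$ ($b = -8 + 2 \cdot 2 \left(-4 + 1\right) = -8 + 2 \cdot 2 \left(-3\right) = -8 + 2 \left(-6\right) = -8 - 12 = -20$)
$K{\left(x,J \right)} = 2 x$
$\left(K{\left(b,18 \right)} + 2557\right) \left(-3974 + F{\left(43 \right)}\right) = \left(2 \left(-20\right) + 2557\right) \left(-3974 + 43\right) = \left(-40 + 2557\right) \left(-3931\right) = 2517 \left(-3931\right) = -9894327$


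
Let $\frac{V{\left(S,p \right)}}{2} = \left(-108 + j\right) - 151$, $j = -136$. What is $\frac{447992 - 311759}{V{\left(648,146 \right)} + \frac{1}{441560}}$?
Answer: $- \frac{60155043480}{348832399} \approx -172.45$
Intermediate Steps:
$V{\left(S,p \right)} = -790$ ($V{\left(S,p \right)} = 2 \left(\left(-108 - 136\right) - 151\right) = 2 \left(-244 - 151\right) = 2 \left(-395\right) = -790$)
$\frac{447992 - 311759}{V{\left(648,146 \right)} + \frac{1}{441560}} = \frac{447992 - 311759}{-790 + \frac{1}{441560}} = \frac{136233}{-790 + \frac{1}{441560}} = \frac{136233}{- \frac{348832399}{441560}} = 136233 \left(- \frac{441560}{348832399}\right) = - \frac{60155043480}{348832399}$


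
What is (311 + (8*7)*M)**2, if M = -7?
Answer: 6561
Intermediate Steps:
(311 + (8*7)*M)**2 = (311 + (8*7)*(-7))**2 = (311 + 56*(-7))**2 = (311 - 392)**2 = (-81)**2 = 6561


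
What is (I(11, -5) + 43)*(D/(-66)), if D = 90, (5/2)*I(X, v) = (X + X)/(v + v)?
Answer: -3159/55 ≈ -57.436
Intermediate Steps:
I(X, v) = 2*X/(5*v) (I(X, v) = 2*((X + X)/(v + v))/5 = 2*((2*X)/((2*v)))/5 = 2*((2*X)*(1/(2*v)))/5 = 2*(X/v)/5 = 2*X/(5*v))
(I(11, -5) + 43)*(D/(-66)) = ((⅖)*11/(-5) + 43)*(90/(-66)) = ((⅖)*11*(-⅕) + 43)*(90*(-1/66)) = (-22/25 + 43)*(-15/11) = (1053/25)*(-15/11) = -3159/55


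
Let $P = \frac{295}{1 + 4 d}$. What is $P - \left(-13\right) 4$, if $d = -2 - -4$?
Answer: $\frac{763}{9} \approx 84.778$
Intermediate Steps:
$d = 2$ ($d = -2 + 4 = 2$)
$P = \frac{295}{9}$ ($P = \frac{295}{1 + 4 \cdot 2} = \frac{295}{1 + 8} = \frac{295}{9} \approx 32.778$)
$P - \left(-13\right) 4 = \frac{295}{9} - \left(-13\right) 4 = \frac{295}{9} - -52 = \frac{295}{9} + 52 = \frac{763}{9}$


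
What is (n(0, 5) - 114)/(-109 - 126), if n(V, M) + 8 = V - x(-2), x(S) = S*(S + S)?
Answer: 26/47 ≈ 0.55319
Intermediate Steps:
x(S) = 2*S² (x(S) = S*(2*S) = 2*S²)
n(V, M) = -16 + V (n(V, M) = -8 + (V - 2*(-2)²) = -8 + (V - 2*4) = -8 + (V - 1*8) = -8 + (V - 8) = -8 + (-8 + V) = -16 + V)
(n(0, 5) - 114)/(-109 - 126) = ((-16 + 0) - 114)/(-109 - 126) = (-16 - 114)/(-235) = -1/235*(-130) = 26/47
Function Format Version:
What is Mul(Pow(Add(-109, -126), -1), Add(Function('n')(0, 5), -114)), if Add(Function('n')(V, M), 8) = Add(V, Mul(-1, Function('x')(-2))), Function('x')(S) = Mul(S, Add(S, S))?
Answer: Rational(26, 47) ≈ 0.55319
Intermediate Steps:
Function('x')(S) = Mul(2, Pow(S, 2)) (Function('x')(S) = Mul(S, Mul(2, S)) = Mul(2, Pow(S, 2)))
Function('n')(V, M) = Add(-16, V) (Function('n')(V, M) = Add(-8, Add(V, Mul(-1, Mul(2, Pow(-2, 2))))) = Add(-8, Add(V, Mul(-1, Mul(2, 4)))) = Add(-8, Add(V, Mul(-1, 8))) = Add(-8, Add(V, -8)) = Add(-8, Add(-8, V)) = Add(-16, V))
Mul(Pow(Add(-109, -126), -1), Add(Function('n')(0, 5), -114)) = Mul(Pow(Add(-109, -126), -1), Add(Add(-16, 0), -114)) = Mul(Pow(-235, -1), Add(-16, -114)) = Mul(Rational(-1, 235), -130) = Rational(26, 47)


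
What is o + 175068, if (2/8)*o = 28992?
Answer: 291036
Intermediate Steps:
o = 115968 (o = 4*28992 = 115968)
o + 175068 = 115968 + 175068 = 291036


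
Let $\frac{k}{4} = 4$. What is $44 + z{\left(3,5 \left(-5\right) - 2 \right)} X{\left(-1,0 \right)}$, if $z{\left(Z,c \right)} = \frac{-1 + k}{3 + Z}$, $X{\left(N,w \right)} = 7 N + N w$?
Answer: $\frac{53}{2} \approx 26.5$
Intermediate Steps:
$k = 16$ ($k = 4 \cdot 4 = 16$)
$z{\left(Z,c \right)} = \frac{15}{3 + Z}$ ($z{\left(Z,c \right)} = \frac{-1 + 16}{3 + Z} = \frac{15}{3 + Z}$)
$44 + z{\left(3,5 \left(-5\right) - 2 \right)} X{\left(-1,0 \right)} = 44 + \frac{15}{3 + 3} \left(- (7 + 0)\right) = 44 + \frac{15}{6} \left(\left(-1\right) 7\right) = 44 + 15 \cdot \frac{1}{6} \left(-7\right) = 44 + \frac{5}{2} \left(-7\right) = 44 - \frac{35}{2} = \frac{53}{2}$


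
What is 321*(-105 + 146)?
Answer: 13161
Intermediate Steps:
321*(-105 + 146) = 321*41 = 13161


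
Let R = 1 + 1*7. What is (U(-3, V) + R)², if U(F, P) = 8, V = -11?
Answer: 256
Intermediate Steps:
R = 8 (R = 1 + 7 = 8)
(U(-3, V) + R)² = (8 + 8)² = 16² = 256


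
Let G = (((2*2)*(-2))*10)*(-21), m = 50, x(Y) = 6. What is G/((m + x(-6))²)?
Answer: 15/28 ≈ 0.53571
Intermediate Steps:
G = 1680 (G = ((4*(-2))*10)*(-21) = -8*10*(-21) = -80*(-21) = 1680)
G/((m + x(-6))²) = 1680/((50 + 6)²) = 1680/(56²) = 1680/3136 = 1680*(1/3136) = 15/28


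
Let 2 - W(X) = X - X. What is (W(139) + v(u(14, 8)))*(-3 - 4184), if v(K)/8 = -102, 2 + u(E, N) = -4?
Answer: 3408218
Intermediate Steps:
u(E, N) = -6 (u(E, N) = -2 - 4 = -6)
W(X) = 2 (W(X) = 2 - (X - X) = 2 - 1*0 = 2 + 0 = 2)
v(K) = -816 (v(K) = 8*(-102) = -816)
(W(139) + v(u(14, 8)))*(-3 - 4184) = (2 - 816)*(-3 - 4184) = -814*(-4187) = 3408218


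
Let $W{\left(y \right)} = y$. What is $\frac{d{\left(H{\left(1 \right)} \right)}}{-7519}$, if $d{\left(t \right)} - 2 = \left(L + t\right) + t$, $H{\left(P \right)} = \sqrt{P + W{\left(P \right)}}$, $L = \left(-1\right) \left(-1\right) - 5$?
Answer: $\frac{2}{7519} - \frac{2 \sqrt{2}}{7519} \approx -0.00011018$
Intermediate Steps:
$L = -4$ ($L = 1 - 5 = -4$)
$H{\left(P \right)} = \sqrt{2} \sqrt{P}$ ($H{\left(P \right)} = \sqrt{P + P} = \sqrt{2 P} = \sqrt{2} \sqrt{P}$)
$d{\left(t \right)} = -2 + 2 t$ ($d{\left(t \right)} = 2 + \left(\left(-4 + t\right) + t\right) = 2 + \left(-4 + 2 t\right) = -2 + 2 t$)
$\frac{d{\left(H{\left(1 \right)} \right)}}{-7519} = \frac{-2 + 2 \sqrt{2} \sqrt{1}}{-7519} = \left(-2 + 2 \sqrt{2} \cdot 1\right) \left(- \frac{1}{7519}\right) = \left(-2 + 2 \sqrt{2}\right) \left(- \frac{1}{7519}\right) = \frac{2}{7519} - \frac{2 \sqrt{2}}{7519}$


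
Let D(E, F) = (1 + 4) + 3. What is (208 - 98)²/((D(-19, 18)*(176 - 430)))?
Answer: -3025/508 ≈ -5.9547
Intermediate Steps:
D(E, F) = 8 (D(E, F) = 5 + 3 = 8)
(208 - 98)²/((D(-19, 18)*(176 - 430))) = (208 - 98)²/((8*(176 - 430))) = 110²/((8*(-254))) = 12100/(-2032) = 12100*(-1/2032) = -3025/508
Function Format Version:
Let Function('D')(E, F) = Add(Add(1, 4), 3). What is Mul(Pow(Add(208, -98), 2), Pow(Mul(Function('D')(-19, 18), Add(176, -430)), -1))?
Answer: Rational(-3025, 508) ≈ -5.9547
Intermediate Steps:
Function('D')(E, F) = 8 (Function('D')(E, F) = Add(5, 3) = 8)
Mul(Pow(Add(208, -98), 2), Pow(Mul(Function('D')(-19, 18), Add(176, -430)), -1)) = Mul(Pow(Add(208, -98), 2), Pow(Mul(8, Add(176, -430)), -1)) = Mul(Pow(110, 2), Pow(Mul(8, -254), -1)) = Mul(12100, Pow(-2032, -1)) = Mul(12100, Rational(-1, 2032)) = Rational(-3025, 508)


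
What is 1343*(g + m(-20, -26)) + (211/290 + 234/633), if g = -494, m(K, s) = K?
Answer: -42239512239/61190 ≈ -6.9030e+5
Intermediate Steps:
1343*(g + m(-20, -26)) + (211/290 + 234/633) = 1343*(-494 - 20) + (211/290 + 234/633) = 1343*(-514) + (211*(1/290) + 234*(1/633)) = -690302 + (211/290 + 78/211) = -690302 + 67141/61190 = -42239512239/61190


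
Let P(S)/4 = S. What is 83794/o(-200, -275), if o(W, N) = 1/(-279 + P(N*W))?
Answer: 18411301474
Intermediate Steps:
P(S) = 4*S
o(W, N) = 1/(-279 + 4*N*W) (o(W, N) = 1/(-279 + 4*(N*W)) = 1/(-279 + 4*N*W))
83794/o(-200, -275) = 83794/(1/(-279 + 4*(-275)*(-200))) = 83794/(1/(-279 + 220000)) = 83794/(1/219721) = 83794*219721 = 18411301474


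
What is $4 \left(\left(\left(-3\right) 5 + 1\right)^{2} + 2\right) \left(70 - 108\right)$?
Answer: $-30096$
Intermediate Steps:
$4 \left(\left(\left(-3\right) 5 + 1\right)^{2} + 2\right) \left(70 - 108\right) = 4 \left(\left(-15 + 1\right)^{2} + 2\right) \left(-38\right) = 4 \left(\left(-14\right)^{2} + 2\right) \left(-38\right) = 4 \left(196 + 2\right) \left(-38\right) = 4 \cdot 198 \left(-38\right) = 792 \left(-38\right) = -30096$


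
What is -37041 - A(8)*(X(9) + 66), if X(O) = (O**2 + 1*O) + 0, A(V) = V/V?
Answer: -37197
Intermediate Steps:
A(V) = 1
X(O) = O + O**2 (X(O) = (O**2 + O) + 0 = (O + O**2) + 0 = O + O**2)
-37041 - A(8)*(X(9) + 66) = -37041 - (9*(1 + 9) + 66) = -37041 - (9*10 + 66) = -37041 - (90 + 66) = -37041 - 156 = -37197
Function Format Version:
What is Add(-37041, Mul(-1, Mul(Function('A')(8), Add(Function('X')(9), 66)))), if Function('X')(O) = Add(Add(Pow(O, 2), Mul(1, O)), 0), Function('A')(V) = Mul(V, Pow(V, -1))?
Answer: -37197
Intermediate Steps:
Function('A')(V) = 1
Function('X')(O) = Add(O, Pow(O, 2)) (Function('X')(O) = Add(Add(Pow(O, 2), O), 0) = Add(Add(O, Pow(O, 2)), 0) = Add(O, Pow(O, 2)))
Add(-37041, Mul(-1, Mul(Function('A')(8), Add(Function('X')(9), 66)))) = Add(-37041, Mul(-1, Mul(1, Add(Mul(9, Add(1, 9)), 66)))) = Add(-37041, Mul(-1, Mul(1, Add(Mul(9, 10), 66)))) = Add(-37041, Mul(-1, Mul(1, Add(90, 66)))) = Add(-37041, Mul(-1, Mul(1, 156))) = Add(-37041, Mul(-1, 156)) = Add(-37041, -156) = -37197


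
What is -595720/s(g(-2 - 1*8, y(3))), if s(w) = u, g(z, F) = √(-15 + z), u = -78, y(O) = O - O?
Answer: 297860/39 ≈ 7637.4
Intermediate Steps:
y(O) = 0
s(w) = -78
-595720/s(g(-2 - 1*8, y(3))) = -595720/(-78) = -595720*(-1/78) = 297860/39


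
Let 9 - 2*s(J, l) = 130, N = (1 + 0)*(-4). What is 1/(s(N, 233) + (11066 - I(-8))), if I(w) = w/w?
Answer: 2/22009 ≈ 9.0872e-5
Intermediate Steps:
N = -4 (N = 1*(-4) = -4)
s(J, l) = -121/2 (s(J, l) = 9/2 - 1/2*130 = 9/2 - 65 = -121/2)
I(w) = 1
1/(s(N, 233) + (11066 - I(-8))) = 1/(-121/2 + (11066 - 1*1)) = 1/(-121/2 + (11066 - 1)) = 1/(-121/2 + 11065) = 1/(22009/2) = 2/22009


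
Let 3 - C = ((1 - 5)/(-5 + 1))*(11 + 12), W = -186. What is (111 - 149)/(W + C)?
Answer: 19/103 ≈ 0.18447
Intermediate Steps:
C = -20 (C = 3 - (1 - 5)/(-5 + 1)*(11 + 12) = 3 - (-4/(-4))*23 = 3 - (-4*(-¼))*23 = 3 - 23 = -20)
(111 - 149)/(W + C) = (111 - 149)/(-186 - 20) = -38/(-206) = -38*(-1/206) = 19/103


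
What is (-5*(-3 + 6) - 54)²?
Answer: 4761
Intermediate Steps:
(-5*(-3 + 6) - 54)² = (-5*3 - 54)² = (-15 - 54)² = (-69)² = 4761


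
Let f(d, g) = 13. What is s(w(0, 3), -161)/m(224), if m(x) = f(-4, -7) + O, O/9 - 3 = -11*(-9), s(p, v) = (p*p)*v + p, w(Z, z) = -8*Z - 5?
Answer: -4030/931 ≈ -4.3287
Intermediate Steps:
w(Z, z) = -5 - 8*Z
s(p, v) = p + v*p**2 (s(p, v) = p**2*v + p = v*p**2 + p = p + v*p**2)
O = 918 (O = 27 + 9*(-11*(-9)) = 27 + 9*99 = 27 + 891 = 918)
m(x) = 931 (m(x) = 13 + 918 = 931)
s(w(0, 3), -161)/m(224) = ((-5 - 8*0)*(1 + (-5 - 8*0)*(-161)))/931 = ((-5 + 0)*(1 + (-5 + 0)*(-161)))*(1/931) = -5*(1 - 5*(-161))*(1/931) = -5*(1 + 805)*(1/931) = -5*806*(1/931) = -4030*1/931 = -4030/931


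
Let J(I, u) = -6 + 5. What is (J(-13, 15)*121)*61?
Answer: -7381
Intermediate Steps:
J(I, u) = -1
(J(-13, 15)*121)*61 = -1*121*61 = -121*61 = -7381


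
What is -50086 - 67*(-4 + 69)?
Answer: -54441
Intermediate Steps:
-50086 - 67*(-4 + 69) = -50086 - 67*65 = -50086 - 1*4355 = -50086 - 4355 = -54441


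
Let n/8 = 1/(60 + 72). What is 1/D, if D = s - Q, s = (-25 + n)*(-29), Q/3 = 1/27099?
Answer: 99363/71863526 ≈ 0.0013827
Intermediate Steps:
Q = 1/9033 (Q = 3/27099 = 3*(1/27099) = 1/9033 ≈ 0.00011071)
n = 2/33 (n = 8/(60 + 72) = 8/132 = 8*(1/132) = 2/33 ≈ 0.060606)
s = 23867/33 (s = (-25 + 2/33)*(-29) = -823/33*(-29) = 23867/33 ≈ 723.24)
D = 71863526/99363 (D = 23867/33 - 1*1/9033 = 23867/33 - 1/9033 = 71863526/99363 ≈ 723.24)
1/D = 1/(71863526/99363) = 99363/71863526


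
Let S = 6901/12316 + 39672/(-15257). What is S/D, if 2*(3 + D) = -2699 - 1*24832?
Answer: 20174305/136166995338 ≈ 0.00014816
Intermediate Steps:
D = -27537/2 (D = -3 + (-2699 - 1*24832)/2 = -3 + (-2699 - 24832)/2 = -3 + (½)*(-27531) = -3 - 27531/2 = -27537/2 ≈ -13769.)
S = -20174305/9889748 (S = 6901*(1/12316) + 39672*(-1/15257) = 6901/12316 - 2088/803 = -20174305/9889748 ≈ -2.0399)
S/D = -20174305/(9889748*(-27537/2)) = -20174305/9889748*(-2/27537) = 20174305/136166995338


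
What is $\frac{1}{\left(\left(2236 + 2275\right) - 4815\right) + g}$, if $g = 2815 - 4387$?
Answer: $- \frac{1}{1876} \approx -0.00053305$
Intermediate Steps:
$g = -1572$
$\frac{1}{\left(\left(2236 + 2275\right) - 4815\right) + g} = \frac{1}{\left(\left(2236 + 2275\right) - 4815\right) - 1572} = \frac{1}{\left(4511 - 4815\right) - 1572} = \frac{1}{-304 - 1572} = \frac{1}{-1876} = - \frac{1}{1876}$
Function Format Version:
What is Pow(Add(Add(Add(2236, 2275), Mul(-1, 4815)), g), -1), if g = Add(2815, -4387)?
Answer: Rational(-1, 1876) ≈ -0.00053305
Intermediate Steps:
g = -1572
Pow(Add(Add(Add(2236, 2275), Mul(-1, 4815)), g), -1) = Pow(Add(Add(Add(2236, 2275), Mul(-1, 4815)), -1572), -1) = Pow(Add(Add(4511, -4815), -1572), -1) = Pow(Add(-304, -1572), -1) = Pow(-1876, -1) = Rational(-1, 1876)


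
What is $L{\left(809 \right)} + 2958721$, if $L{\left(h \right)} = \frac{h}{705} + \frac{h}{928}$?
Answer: $\frac{1935714948137}{654240} \approx 2.9587 \cdot 10^{6}$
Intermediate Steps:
$L{\left(h \right)} = \frac{1633 h}{654240}$ ($L{\left(h \right)} = h \frac{1}{705} + h \frac{1}{928} = \frac{h}{705} + \frac{h}{928} = \frac{1633 h}{654240}$)
$L{\left(809 \right)} + 2958721 = \frac{1633}{654240} \cdot 809 + 2958721 = \frac{1321097}{654240} + 2958721 = \frac{1935714948137}{654240}$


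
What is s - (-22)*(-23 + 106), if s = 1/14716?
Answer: 26871417/14716 ≈ 1826.0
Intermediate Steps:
s = 1/14716 ≈ 6.7953e-5
s - (-22)*(-23 + 106) = 1/14716 - (-22)*(-23 + 106) = 1/14716 - (-22)*83 = 1/14716 - 1*(-1826) = 1/14716 + 1826 = 26871417/14716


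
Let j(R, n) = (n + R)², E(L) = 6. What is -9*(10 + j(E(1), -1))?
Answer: -315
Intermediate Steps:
j(R, n) = (R + n)²
-9*(10 + j(E(1), -1)) = -9*(10 + (6 - 1)²) = -9*(10 + 5²) = -9*(10 + 25) = -9*35 = -315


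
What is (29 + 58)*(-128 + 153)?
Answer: 2175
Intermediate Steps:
(29 + 58)*(-128 + 153) = 87*25 = 2175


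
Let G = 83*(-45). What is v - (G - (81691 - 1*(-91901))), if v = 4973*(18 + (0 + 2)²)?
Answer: 286733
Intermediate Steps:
G = -3735
v = 109406 (v = 4973*(18 + 2²) = 4973*(18 + 4) = 4973*22 = 109406)
v - (G - (81691 - 1*(-91901))) = 109406 - (-3735 - (81691 - 1*(-91901))) = 109406 - (-3735 - (81691 + 91901)) = 109406 - (-3735 - 1*173592) = 109406 - (-3735 - 173592) = 109406 - 1*(-177327) = 109406 + 177327 = 286733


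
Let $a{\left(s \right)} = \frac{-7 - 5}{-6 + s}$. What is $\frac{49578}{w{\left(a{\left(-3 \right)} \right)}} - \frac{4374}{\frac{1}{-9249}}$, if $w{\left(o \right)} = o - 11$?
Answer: $\frac{1173049920}{29} \approx 4.045 \cdot 10^{7}$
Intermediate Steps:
$a{\left(s \right)} = - \frac{12}{-6 + s}$
$w{\left(o \right)} = -11 + o$
$\frac{49578}{w{\left(a{\left(-3 \right)} \right)}} - \frac{4374}{\frac{1}{-9249}} = \frac{49578}{-11 - \frac{12}{-6 - 3}} - \frac{4374}{\frac{1}{-9249}} = \frac{49578}{-11 - \frac{12}{-9}} - \frac{4374}{- \frac{1}{9249}} = \frac{49578}{-11 - - \frac{4}{3}} - -40455126 = \frac{49578}{-11 + \frac{4}{3}} + 40455126 = \frac{49578}{- \frac{29}{3}} + 40455126 = 49578 \left(- \frac{3}{29}\right) + 40455126 = - \frac{148734}{29} + 40455126 = \frac{1173049920}{29}$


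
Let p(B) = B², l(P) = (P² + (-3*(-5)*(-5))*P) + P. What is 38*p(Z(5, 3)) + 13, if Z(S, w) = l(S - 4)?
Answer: 202515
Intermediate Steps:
l(P) = P² - 74*P (l(P) = (P² + (15*(-5))*P) + P = (P² - 75*P) + P = P² - 74*P)
Z(S, w) = (-78 + S)*(-4 + S) (Z(S, w) = (S - 4)*(-74 + (S - 4)) = (-4 + S)*(-74 + (-4 + S)) = (-4 + S)*(-78 + S) = (-78 + S)*(-4 + S))
38*p(Z(5, 3)) + 13 = 38*((-78 + 5)*(-4 + 5))² + 13 = 38*(-73*1)² + 13 = 38*(-73)² + 13 = 38*5329 + 13 = 202502 + 13 = 202515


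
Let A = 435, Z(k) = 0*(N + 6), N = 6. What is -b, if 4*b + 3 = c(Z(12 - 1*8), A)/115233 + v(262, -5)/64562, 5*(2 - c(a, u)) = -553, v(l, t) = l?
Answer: 55703895277/74396729460 ≈ 0.74874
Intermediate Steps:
Z(k) = 0 (Z(k) = 0*(6 + 6) = 0*12 = 0)
c(a, u) = 563/5 (c(a, u) = 2 - ⅕*(-553) = 2 + 553/5 = 563/5)
b = -55703895277/74396729460 (b = -¾ + ((563/5)/115233 + 262/64562)/4 = -¾ + ((563/5)*(1/115233) + 262*(1/64562))/4 = -¾ + (563/576165 + 131/32281)/4 = -¾ + (¼)*(93651818/18599182365) = -¾ + 46825909/37198364730 = -55703895277/74396729460 ≈ -0.74874)
-b = -1*(-55703895277/74396729460) = 55703895277/74396729460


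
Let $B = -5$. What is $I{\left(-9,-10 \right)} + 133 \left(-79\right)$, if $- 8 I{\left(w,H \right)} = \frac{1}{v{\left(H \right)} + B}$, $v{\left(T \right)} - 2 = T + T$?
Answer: $- \frac{1933287}{184} \approx -10507.0$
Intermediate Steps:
$v{\left(T \right)} = 2 + 2 T$ ($v{\left(T \right)} = 2 + \left(T + T\right) = 2 + 2 T$)
$I{\left(w,H \right)} = - \frac{1}{8 \left(-3 + 2 H\right)}$ ($I{\left(w,H \right)} = - \frac{1}{8 \left(\left(2 + 2 H\right) - 5\right)} = - \frac{1}{8 \left(-3 + 2 H\right)}$)
$I{\left(-9,-10 \right)} + 133 \left(-79\right) = - \frac{1}{-24 + 16 \left(-10\right)} + 133 \left(-79\right) = - \frac{1}{-24 - 160} - 10507 = - \frac{1}{-184} - 10507 = \left(-1\right) \left(- \frac{1}{184}\right) - 10507 = \frac{1}{184} - 10507 = - \frac{1933287}{184}$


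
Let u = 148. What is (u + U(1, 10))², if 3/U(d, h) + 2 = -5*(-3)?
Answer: 3713329/169 ≈ 21972.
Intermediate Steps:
U(d, h) = 3/13 (U(d, h) = 3/(-2 - 5*(-3)) = 3/(-2 + 15) = 3/13)
(u + U(1, 10))² = (148 + 3/13)² = (1927/13)² = 3713329/169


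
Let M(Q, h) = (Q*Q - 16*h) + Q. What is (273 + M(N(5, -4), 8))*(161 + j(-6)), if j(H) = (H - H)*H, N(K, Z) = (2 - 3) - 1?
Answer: 23667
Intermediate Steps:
N(K, Z) = -2 (N(K, Z) = -1 - 1 = -2)
M(Q, h) = Q + Q² - 16*h (M(Q, h) = (Q² - 16*h) + Q = Q + Q² - 16*h)
j(H) = 0 (j(H) = 0*H = 0)
(273 + M(N(5, -4), 8))*(161 + j(-6)) = (273 + (-2 + (-2)² - 16*8))*(161 + 0) = (273 + (-2 + 4 - 128))*161 = (273 - 126)*161 = 147*161 = 23667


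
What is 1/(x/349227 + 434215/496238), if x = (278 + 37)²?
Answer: 19255523114/22319868595 ≈ 0.86271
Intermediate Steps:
x = 99225 (x = 315² = 99225)
1/(x/349227 + 434215/496238) = 1/(99225/349227 + 434215/496238) = 1/(99225*(1/349227) + 434215*(1/496238)) = 1/(11025/38803 + 434215/496238) = 1/(22319868595/19255523114) = 19255523114/22319868595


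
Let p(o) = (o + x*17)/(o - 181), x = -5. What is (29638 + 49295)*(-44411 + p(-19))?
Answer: -87636310446/25 ≈ -3.5055e+9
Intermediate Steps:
p(o) = (-85 + o)/(-181 + o) (p(o) = (o - 5*17)/(o - 181) = (o - 85)/(-181 + o) = (-85 + o)/(-181 + o))
(29638 + 49295)*(-44411 + p(-19)) = (29638 + 49295)*(-44411 + (-85 - 19)/(-181 - 19)) = 78933*(-44411 - 104/(-200)) = 78933*(-44411 - 1/200*(-104)) = 78933*(-44411 + 13/25) = 78933*(-1110262/25) = -87636310446/25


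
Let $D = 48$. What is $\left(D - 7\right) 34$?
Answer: $1394$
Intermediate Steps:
$\left(D - 7\right) 34 = \left(48 - 7\right) 34 = 41 \cdot 34 = 1394$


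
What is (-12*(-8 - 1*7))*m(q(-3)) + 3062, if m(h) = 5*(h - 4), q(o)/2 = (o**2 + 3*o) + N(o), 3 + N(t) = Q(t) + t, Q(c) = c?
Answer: -16738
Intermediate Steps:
N(t) = -3 + 2*t (N(t) = -3 + (t + t) = -3 + 2*t)
q(o) = -6 + 2*o**2 + 10*o (q(o) = 2*((o**2 + 3*o) + (-3 + 2*o)) = 2*(-3 + o**2 + 5*o) = -6 + 2*o**2 + 10*o)
m(h) = -20 + 5*h (m(h) = 5*(-4 + h) = -20 + 5*h)
(-12*(-8 - 1*7))*m(q(-3)) + 3062 = (-12*(-8 - 1*7))*(-20 + 5*(-6 + 2*(-3)**2 + 10*(-3))) + 3062 = (-12*(-8 - 7))*(-20 + 5*(-6 + 2*9 - 30)) + 3062 = (-12*(-15))*(-20 + 5*(-6 + 18 - 30)) + 3062 = 180*(-20 + 5*(-18)) + 3062 = 180*(-20 - 90) + 3062 = 180*(-110) + 3062 = -19800 + 3062 = -16738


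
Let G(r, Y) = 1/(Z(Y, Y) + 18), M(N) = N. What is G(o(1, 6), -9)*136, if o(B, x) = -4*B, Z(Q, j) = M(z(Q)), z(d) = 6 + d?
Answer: 136/15 ≈ 9.0667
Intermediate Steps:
Z(Q, j) = 6 + Q
G(r, Y) = 1/(24 + Y) (G(r, Y) = 1/((6 + Y) + 18) = 1/(24 + Y))
G(o(1, 6), -9)*136 = 136/(24 - 9) = 136/15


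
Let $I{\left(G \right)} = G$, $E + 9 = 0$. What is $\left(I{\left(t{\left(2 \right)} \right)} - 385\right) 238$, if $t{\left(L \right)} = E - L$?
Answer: $-94248$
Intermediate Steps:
$E = -9$ ($E = -9 + 0 = -9$)
$t{\left(L \right)} = -9 - L$
$\left(I{\left(t{\left(2 \right)} \right)} - 385\right) 238 = \left(\left(-9 - 2\right) - 385\right) 238 = \left(-11 - 385\right) 238 = \left(-396\right) 238 = -94248$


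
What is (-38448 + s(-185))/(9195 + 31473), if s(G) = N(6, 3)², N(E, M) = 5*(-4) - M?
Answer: -37919/40668 ≈ -0.93240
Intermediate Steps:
N(E, M) = -20 - M
s(G) = 529 (s(G) = (-20 - 1*3)² = (-20 - 3)² = (-23)² = 529)
(-38448 + s(-185))/(9195 + 31473) = (-38448 + 529)/(9195 + 31473) = -37919/40668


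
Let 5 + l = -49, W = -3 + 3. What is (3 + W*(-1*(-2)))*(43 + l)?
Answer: -33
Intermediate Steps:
W = 0
l = -54 (l = -5 - 49 = -54)
(3 + W*(-1*(-2)))*(43 + l) = (3 + 0*(-1*(-2)))*(43 - 54) = (3 + 0*2)*(-11) = (3 + 0)*(-11) = 3*(-11) = -33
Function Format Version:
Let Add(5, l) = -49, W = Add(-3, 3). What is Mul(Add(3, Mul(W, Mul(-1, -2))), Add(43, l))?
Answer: -33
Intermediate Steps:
W = 0
l = -54 (l = Add(-5, -49) = -54)
Mul(Add(3, Mul(W, Mul(-1, -2))), Add(43, l)) = Mul(Add(3, Mul(0, Mul(-1, -2))), Add(43, -54)) = Mul(Add(3, Mul(0, 2)), -11) = Mul(Add(3, 0), -11) = Mul(3, -11) = -33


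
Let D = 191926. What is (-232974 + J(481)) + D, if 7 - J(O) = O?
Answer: -41522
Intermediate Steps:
J(O) = 7 - O
(-232974 + J(481)) + D = (-232974 + (7 - 1*481)) + 191926 = (-232974 + (7 - 481)) + 191926 = (-232974 - 474) + 191926 = -233448 + 191926 = -41522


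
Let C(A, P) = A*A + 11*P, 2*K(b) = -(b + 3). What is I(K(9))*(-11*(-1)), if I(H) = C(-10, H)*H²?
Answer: 13464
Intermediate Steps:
K(b) = -3/2 - b/2 (K(b) = (-(b + 3))/2 = (-(3 + b))/2 = (-3 - b)/2 = -3/2 - b/2)
C(A, P) = A² + 11*P
I(H) = H²*(100 + 11*H) (I(H) = ((-10)² + 11*H)*H² = (100 + 11*H)*H² = H²*(100 + 11*H))
I(K(9))*(-11*(-1)) = ((-3/2 - ½*9)²*(100 + 11*(-3/2 - ½*9)))*(-11*(-1)) = ((-3/2 - 9/2)²*(100 + 11*(-3/2 - 9/2)))*11 = ((-6)²*(100 + 11*(-6)))*11 = (36*(100 - 66))*11 = (36*34)*11 = 1224*11 = 13464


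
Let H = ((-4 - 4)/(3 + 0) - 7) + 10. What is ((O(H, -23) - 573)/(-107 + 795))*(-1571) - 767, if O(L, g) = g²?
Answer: -114643/172 ≈ -666.53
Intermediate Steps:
H = ⅓ (H = (-8/3 - 7) + 10 = -29/3 + 10 = ⅓ ≈ 0.33333)
((O(H, -23) - 573)/(-107 + 795))*(-1571) - 767 = (((-23)² - 573)/(-107 + 795))*(-1571) - 767 = ((529 - 573)/688)*(-1571) - 767 = -44*1/688*(-1571) - 767 = -11/172*(-1571) - 767 = 17281/172 - 767 = -114643/172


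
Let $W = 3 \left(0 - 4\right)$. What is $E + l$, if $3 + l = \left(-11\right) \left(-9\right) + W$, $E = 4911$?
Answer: $4995$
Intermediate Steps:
$W = -12$ ($W = 3 \left(-4\right) = -12$)
$l = 84$ ($l = -3 - -87 = -3 + \left(99 - 12\right) = -3 + 87 = 84$)
$E + l = 4911 + 84 = 4995$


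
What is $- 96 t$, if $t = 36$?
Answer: $-3456$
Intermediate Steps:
$- 96 t = \left(-96\right) 36 = -3456$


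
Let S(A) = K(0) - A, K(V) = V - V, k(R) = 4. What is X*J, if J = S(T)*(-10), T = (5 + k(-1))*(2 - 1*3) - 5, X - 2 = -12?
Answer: 1400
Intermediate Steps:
X = -10 (X = 2 - 12 = -10)
K(V) = 0
T = -14 (T = (5 + 4)*(2 - 1*3) - 5 = 9*(2 - 3) - 5 = 9*(-1) - 5 = -9 - 5 = -14)
S(A) = -A (S(A) = 0 - A = -A)
J = -140 (J = -1*(-14)*(-10) = 14*(-10) = -140)
X*J = -10*(-140) = 1400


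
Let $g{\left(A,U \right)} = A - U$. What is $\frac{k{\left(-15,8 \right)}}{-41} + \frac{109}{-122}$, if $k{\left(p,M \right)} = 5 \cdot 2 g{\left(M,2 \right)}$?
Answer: $- \frac{11789}{5002} \approx -2.3569$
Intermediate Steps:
$k{\left(p,M \right)} = -20 + 10 M$ ($k{\left(p,M \right)} = 5 \cdot 2 \left(M - 2\right) = 10 \left(M - 2\right) = 10 \left(-2 + M\right) = -20 + 10 M$)
$\frac{k{\left(-15,8 \right)}}{-41} + \frac{109}{-122} = \frac{-20 + 10 \cdot 8}{-41} + \frac{109}{-122} = \left(-20 + 80\right) \left(- \frac{1}{41}\right) + 109 \left(- \frac{1}{122}\right) = 60 \left(- \frac{1}{41}\right) - \frac{109}{122} = - \frac{60}{41} - \frac{109}{122} = - \frac{11789}{5002}$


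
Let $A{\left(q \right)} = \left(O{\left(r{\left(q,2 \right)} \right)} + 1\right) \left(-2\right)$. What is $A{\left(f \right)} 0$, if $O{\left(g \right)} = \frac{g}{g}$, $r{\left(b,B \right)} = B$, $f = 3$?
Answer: $0$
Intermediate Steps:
$O{\left(g \right)} = 1$
$A{\left(q \right)} = -4$ ($A{\left(q \right)} = \left(1 + 1\right) \left(-2\right) = 2 \left(-2\right) = -4$)
$A{\left(f \right)} 0 = \left(-4\right) 0 = 0$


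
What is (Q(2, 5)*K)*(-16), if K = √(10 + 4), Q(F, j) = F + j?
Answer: -112*√14 ≈ -419.07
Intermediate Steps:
K = √14 ≈ 3.7417
(Q(2, 5)*K)*(-16) = ((2 + 5)*√14)*(-16) = (7*√14)*(-16) = -112*√14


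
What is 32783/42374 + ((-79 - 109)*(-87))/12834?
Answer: 185634361/90637986 ≈ 2.0481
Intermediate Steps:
32783/42374 + ((-79 - 109)*(-87))/12834 = 32783*(1/42374) - 188*(-87)*(1/12834) = 32783/42374 + 16356*(1/12834) = 32783/42374 + 2726/2139 = 185634361/90637986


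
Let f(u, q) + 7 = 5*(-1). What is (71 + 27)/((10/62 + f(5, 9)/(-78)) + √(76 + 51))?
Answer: -19747/81141 + 7958041*√127/10304907 ≈ 8.4595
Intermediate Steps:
f(u, q) = -12 (f(u, q) = -7 + 5*(-1) = -7 - 5 = -12)
(71 + 27)/((10/62 + f(5, 9)/(-78)) + √(76 + 51)) = (71 + 27)/((10/62 - 12/(-78)) + √(76 + 51)) = 98/((10*(1/62) - 12*(-1/78)) + √127) = 98/((5/31 + 2/13) + √127) = 98/(127/403 + √127)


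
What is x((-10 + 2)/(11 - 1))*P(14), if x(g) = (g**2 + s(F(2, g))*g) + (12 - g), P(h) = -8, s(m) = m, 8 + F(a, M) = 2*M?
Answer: -4224/25 ≈ -168.96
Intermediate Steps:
F(a, M) = -8 + 2*M
x(g) = 12 + g**2 - g + g*(-8 + 2*g) (x(g) = (g**2 + (-8 + 2*g)*g) + (12 - g) = (g**2 + g*(-8 + 2*g)) + (12 - g) = 12 + g**2 - g + g*(-8 + 2*g))
x((-10 + 2)/(11 - 1))*P(14) = (12 - 9*(-10 + 2)/(11 - 1) + 3*((-10 + 2)/(11 - 1))**2)*(-8) = (12 - (-72)/10 + 3*(-8/10)**2)*(-8) = (12 - (-72)/10 + 3*(-8*1/10)**2)*(-8) = (12 - 9*(-4/5) + 3*(-4/5)**2)*(-8) = (12 + 36/5 + 3*(16/25))*(-8) = (12 + 36/5 + 48/25)*(-8) = (528/25)*(-8) = -4224/25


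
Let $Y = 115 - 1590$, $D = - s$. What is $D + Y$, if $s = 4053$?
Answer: $-5528$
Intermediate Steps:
$D = -4053$ ($D = \left(-1\right) 4053 = -4053$)
$Y = -1475$ ($Y = 115 - 1590 = -1475$)
$D + Y = -4053 - 1475 = -5528$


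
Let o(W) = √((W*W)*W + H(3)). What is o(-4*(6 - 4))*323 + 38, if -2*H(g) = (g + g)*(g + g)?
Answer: 38 + 323*I*√530 ≈ 38.0 + 7436.0*I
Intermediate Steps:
H(g) = -2*g² (H(g) = -(g + g)*(g + g)/2 = -2*g*2*g/2 = -2*g²)
o(W) = √(-18 + W³) (o(W) = √((W*W)*W - 2*3²) = √(W²*W - 2*9) = √(W³ - 18) = √(-18 + W³))
o(-4*(6 - 4))*323 + 38 = √(-18 + (-4*(6 - 4))³)*323 + 38 = √(-18 + (-4*2)³)*323 + 38 = √(-18 + (-8)³)*323 + 38 = √(-18 - 512)*323 + 38 = √(-530)*323 + 38 = (I*√530)*323 + 38 = 323*I*√530 + 38 = 38 + 323*I*√530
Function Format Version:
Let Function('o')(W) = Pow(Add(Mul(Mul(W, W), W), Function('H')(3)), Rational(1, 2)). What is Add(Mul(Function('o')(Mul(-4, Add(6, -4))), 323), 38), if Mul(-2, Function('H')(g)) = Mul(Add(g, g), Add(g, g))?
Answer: Add(38, Mul(323, I, Pow(530, Rational(1, 2)))) ≈ Add(38.000, Mul(7436.0, I))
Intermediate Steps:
Function('H')(g) = Mul(-2, Pow(g, 2)) (Function('H')(g) = Mul(Rational(-1, 2), Mul(Add(g, g), Add(g, g))) = Mul(Rational(-1, 2), Mul(Mul(2, g), Mul(2, g))) = Mul(Rational(-1, 2), Mul(4, Pow(g, 2))) = Mul(-2, Pow(g, 2)))
Function('o')(W) = Pow(Add(-18, Pow(W, 3)), Rational(1, 2)) (Function('o')(W) = Pow(Add(Mul(Mul(W, W), W), Mul(-2, Pow(3, 2))), Rational(1, 2)) = Pow(Add(Mul(Pow(W, 2), W), Mul(-2, 9)), Rational(1, 2)) = Pow(Add(Pow(W, 3), -18), Rational(1, 2)) = Pow(Add(-18, Pow(W, 3)), Rational(1, 2)))
Add(Mul(Function('o')(Mul(-4, Add(6, -4))), 323), 38) = Add(Mul(Pow(Add(-18, Pow(Mul(-4, Add(6, -4)), 3)), Rational(1, 2)), 323), 38) = Add(Mul(Pow(Add(-18, Pow(Mul(-4, 2), 3)), Rational(1, 2)), 323), 38) = Add(Mul(Pow(Add(-18, Pow(-8, 3)), Rational(1, 2)), 323), 38) = Add(Mul(Pow(Add(-18, -512), Rational(1, 2)), 323), 38) = Add(Mul(Pow(-530, Rational(1, 2)), 323), 38) = Add(Mul(Mul(I, Pow(530, Rational(1, 2))), 323), 38) = Add(Mul(323, I, Pow(530, Rational(1, 2))), 38) = Add(38, Mul(323, I, Pow(530, Rational(1, 2))))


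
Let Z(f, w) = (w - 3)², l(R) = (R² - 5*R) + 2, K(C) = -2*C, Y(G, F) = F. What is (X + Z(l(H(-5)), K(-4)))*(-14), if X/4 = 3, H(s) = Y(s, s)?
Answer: -518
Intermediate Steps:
H(s) = s
X = 12 (X = 4*3 = 12)
l(R) = 2 + R² - 5*R
Z(f, w) = (-3 + w)²
(X + Z(l(H(-5)), K(-4)))*(-14) = (12 + (-3 - 2*(-4))²)*(-14) = (12 + (-3 + 8)²)*(-14) = (12 + 5²)*(-14) = (12 + 25)*(-14) = 37*(-14) = -518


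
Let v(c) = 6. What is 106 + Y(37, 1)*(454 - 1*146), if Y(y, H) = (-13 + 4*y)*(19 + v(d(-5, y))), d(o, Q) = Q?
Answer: 1039606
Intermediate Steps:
Y(y, H) = -325 + 100*y (Y(y, H) = (-13 + 4*y)*(19 + 6) = (-13 + 4*y)*25 = -325 + 100*y)
106 + Y(37, 1)*(454 - 1*146) = 106 + (-325 + 100*37)*(454 - 1*146) = 106 + (-325 + 3700)*(454 - 146) = 106 + 3375*308 = 106 + 1039500 = 1039606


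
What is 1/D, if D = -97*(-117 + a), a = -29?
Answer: 1/14162 ≈ 7.0611e-5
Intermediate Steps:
D = 14162 (D = -97*(-117 - 29) = -97*(-146) = 14162)
1/D = 1/14162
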